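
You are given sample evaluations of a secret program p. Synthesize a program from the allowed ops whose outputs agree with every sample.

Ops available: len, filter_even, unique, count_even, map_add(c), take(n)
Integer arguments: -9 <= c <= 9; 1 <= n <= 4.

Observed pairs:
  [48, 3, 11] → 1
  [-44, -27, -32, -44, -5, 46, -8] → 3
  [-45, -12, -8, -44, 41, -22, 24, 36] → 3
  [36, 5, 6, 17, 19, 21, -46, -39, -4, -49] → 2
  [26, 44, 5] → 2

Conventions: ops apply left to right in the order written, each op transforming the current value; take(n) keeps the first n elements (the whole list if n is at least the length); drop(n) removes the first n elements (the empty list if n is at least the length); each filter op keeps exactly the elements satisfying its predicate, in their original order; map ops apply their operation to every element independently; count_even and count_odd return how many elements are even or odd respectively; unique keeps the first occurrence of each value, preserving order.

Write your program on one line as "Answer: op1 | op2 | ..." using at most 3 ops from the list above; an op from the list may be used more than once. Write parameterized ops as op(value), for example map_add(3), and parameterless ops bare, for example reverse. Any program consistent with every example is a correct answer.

take(4) | filter_even | len

Check, running the answer program on each example:
  [48, 3, 11] -> [48, 3, 11] -> [48] -> 1
  [-44, -27, -32, -44, -5, 46, -8] -> [-44, -27, -32, -44] -> [-44, -32, -44] -> 3
  [-45, -12, -8, -44, 41, -22, 24, 36] -> [-45, -12, -8, -44] -> [-12, -8, -44] -> 3
  [36, 5, 6, 17, 19, 21, -46, -39, -4, -49] -> [36, 5, 6, 17] -> [36, 6] -> 2
  [26, 44, 5] -> [26, 44, 5] -> [26, 44] -> 2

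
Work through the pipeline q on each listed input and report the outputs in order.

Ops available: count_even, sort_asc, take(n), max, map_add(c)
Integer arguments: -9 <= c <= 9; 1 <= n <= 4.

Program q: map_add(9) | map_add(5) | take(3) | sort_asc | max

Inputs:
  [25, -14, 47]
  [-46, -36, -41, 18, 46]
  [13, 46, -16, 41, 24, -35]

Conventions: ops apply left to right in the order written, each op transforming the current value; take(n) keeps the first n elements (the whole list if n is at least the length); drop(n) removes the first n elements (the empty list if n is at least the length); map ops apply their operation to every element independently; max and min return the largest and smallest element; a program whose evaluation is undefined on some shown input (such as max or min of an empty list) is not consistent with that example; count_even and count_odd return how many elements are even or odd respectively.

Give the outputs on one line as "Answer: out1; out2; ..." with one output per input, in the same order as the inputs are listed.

61; -22; 60

Execution, op by op:
  [25, -14, 47] -> [34, -5, 56] -> [39, 0, 61] -> [39, 0, 61] -> [0, 39, 61] -> 61
  [-46, -36, -41, 18, 46] -> [-37, -27, -32, 27, 55] -> [-32, -22, -27, 32, 60] -> [-32, -22, -27] -> [-32, -27, -22] -> -22
  [13, 46, -16, 41, 24, -35] -> [22, 55, -7, 50, 33, -26] -> [27, 60, -2, 55, 38, -21] -> [27, 60, -2] -> [-2, 27, 60] -> 60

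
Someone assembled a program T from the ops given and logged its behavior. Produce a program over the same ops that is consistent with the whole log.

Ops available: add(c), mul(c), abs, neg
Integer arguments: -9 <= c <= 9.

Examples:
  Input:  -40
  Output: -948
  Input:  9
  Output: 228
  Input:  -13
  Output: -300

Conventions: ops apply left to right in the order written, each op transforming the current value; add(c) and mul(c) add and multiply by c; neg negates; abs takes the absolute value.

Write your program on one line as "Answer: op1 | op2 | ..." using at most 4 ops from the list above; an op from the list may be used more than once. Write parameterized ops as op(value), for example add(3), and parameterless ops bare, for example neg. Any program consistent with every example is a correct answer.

mul(-8) | neg | add(4) | mul(3)

Check, running the answer program on each example:
  -40 -> 320 -> -320 -> -316 -> -948
  9 -> -72 -> 72 -> 76 -> 228
  -13 -> 104 -> -104 -> -100 -> -300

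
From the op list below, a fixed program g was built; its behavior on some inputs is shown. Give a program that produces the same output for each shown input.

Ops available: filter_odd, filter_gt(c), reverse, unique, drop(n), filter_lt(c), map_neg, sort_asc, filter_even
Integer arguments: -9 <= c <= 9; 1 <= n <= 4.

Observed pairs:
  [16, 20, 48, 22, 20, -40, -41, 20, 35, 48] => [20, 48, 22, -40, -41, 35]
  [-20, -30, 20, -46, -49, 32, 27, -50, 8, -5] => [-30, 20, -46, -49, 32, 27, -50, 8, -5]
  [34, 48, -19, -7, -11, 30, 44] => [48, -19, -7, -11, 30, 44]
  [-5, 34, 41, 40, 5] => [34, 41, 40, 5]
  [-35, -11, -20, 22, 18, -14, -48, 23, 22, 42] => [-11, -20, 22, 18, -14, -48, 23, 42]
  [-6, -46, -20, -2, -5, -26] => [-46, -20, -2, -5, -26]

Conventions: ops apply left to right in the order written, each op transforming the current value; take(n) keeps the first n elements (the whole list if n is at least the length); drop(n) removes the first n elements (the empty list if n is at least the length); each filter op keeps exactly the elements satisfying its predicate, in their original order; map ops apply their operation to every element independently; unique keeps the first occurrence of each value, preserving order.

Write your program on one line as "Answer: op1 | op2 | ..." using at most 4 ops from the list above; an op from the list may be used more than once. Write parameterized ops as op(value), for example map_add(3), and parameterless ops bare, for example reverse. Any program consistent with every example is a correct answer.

map_neg | drop(1) | map_neg | unique

Check, running the answer program on each example:
  [16, 20, 48, 22, 20, -40, -41, 20, 35, 48] -> [-16, -20, -48, -22, -20, 40, 41, -20, -35, -48] -> [-20, -48, -22, -20, 40, 41, -20, -35, -48] -> [20, 48, 22, 20, -40, -41, 20, 35, 48] -> [20, 48, 22, -40, -41, 35]
  [-20, -30, 20, -46, -49, 32, 27, -50, 8, -5] -> [20, 30, -20, 46, 49, -32, -27, 50, -8, 5] -> [30, -20, 46, 49, -32, -27, 50, -8, 5] -> [-30, 20, -46, -49, 32, 27, -50, 8, -5] -> [-30, 20, -46, -49, 32, 27, -50, 8, -5]
  [34, 48, -19, -7, -11, 30, 44] -> [-34, -48, 19, 7, 11, -30, -44] -> [-48, 19, 7, 11, -30, -44] -> [48, -19, -7, -11, 30, 44] -> [48, -19, -7, -11, 30, 44]
  [-5, 34, 41, 40, 5] -> [5, -34, -41, -40, -5] -> [-34, -41, -40, -5] -> [34, 41, 40, 5] -> [34, 41, 40, 5]
  [-35, -11, -20, 22, 18, -14, -48, 23, 22, 42] -> [35, 11, 20, -22, -18, 14, 48, -23, -22, -42] -> [11, 20, -22, -18, 14, 48, -23, -22, -42] -> [-11, -20, 22, 18, -14, -48, 23, 22, 42] -> [-11, -20, 22, 18, -14, -48, 23, 42]
  [-6, -46, -20, -2, -5, -26] -> [6, 46, 20, 2, 5, 26] -> [46, 20, 2, 5, 26] -> [-46, -20, -2, -5, -26] -> [-46, -20, -2, -5, -26]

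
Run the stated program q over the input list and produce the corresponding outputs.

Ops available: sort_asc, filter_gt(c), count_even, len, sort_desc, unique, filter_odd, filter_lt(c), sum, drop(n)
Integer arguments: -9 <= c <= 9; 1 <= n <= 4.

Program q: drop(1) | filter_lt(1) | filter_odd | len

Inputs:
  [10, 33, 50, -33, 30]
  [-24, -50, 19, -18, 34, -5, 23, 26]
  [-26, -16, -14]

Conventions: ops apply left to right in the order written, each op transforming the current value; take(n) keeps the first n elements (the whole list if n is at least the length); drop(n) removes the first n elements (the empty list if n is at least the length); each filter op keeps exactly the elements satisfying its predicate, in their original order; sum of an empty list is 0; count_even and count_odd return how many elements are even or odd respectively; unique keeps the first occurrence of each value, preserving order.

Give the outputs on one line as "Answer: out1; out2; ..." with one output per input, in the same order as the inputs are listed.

1; 1; 0

Execution, op by op:
  [10, 33, 50, -33, 30] -> [33, 50, -33, 30] -> [-33] -> [-33] -> 1
  [-24, -50, 19, -18, 34, -5, 23, 26] -> [-50, 19, -18, 34, -5, 23, 26] -> [-50, -18, -5] -> [-5] -> 1
  [-26, -16, -14] -> [-16, -14] -> [-16, -14] -> [] -> 0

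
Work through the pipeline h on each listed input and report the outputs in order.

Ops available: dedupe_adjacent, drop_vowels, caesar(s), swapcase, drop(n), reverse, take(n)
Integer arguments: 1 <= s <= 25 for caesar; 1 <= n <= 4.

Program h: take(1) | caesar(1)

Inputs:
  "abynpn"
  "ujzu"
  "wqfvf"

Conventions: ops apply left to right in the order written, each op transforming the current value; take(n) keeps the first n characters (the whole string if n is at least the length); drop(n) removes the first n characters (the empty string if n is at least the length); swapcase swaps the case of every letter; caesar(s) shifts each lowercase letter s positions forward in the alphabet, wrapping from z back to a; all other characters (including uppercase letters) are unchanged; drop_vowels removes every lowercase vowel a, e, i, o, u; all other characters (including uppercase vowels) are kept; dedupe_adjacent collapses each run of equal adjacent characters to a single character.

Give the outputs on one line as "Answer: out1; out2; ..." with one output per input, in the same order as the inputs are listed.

Execution, op by op:
  "abynpn" -> "a" -> "b"
  "ujzu" -> "u" -> "v"
  "wqfvf" -> "w" -> "x"

"b"; "v"; "x"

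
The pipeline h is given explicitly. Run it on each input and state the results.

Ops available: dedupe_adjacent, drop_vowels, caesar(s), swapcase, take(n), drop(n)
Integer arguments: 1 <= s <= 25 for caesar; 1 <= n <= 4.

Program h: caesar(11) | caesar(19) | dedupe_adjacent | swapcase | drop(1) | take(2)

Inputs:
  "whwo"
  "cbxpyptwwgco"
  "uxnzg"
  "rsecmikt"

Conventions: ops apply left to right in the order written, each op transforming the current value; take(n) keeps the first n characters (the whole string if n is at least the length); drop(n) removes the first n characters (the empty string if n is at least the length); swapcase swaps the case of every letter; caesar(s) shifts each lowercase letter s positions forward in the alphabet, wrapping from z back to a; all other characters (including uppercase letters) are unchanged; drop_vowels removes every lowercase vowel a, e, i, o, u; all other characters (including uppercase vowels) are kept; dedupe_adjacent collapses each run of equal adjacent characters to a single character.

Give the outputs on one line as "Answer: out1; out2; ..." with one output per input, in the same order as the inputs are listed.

"LA"; "FB"; "BR"; "WI"

Execution, op by op:
  "whwo" -> "hshz" -> "alas" -> "alas" -> "ALAS" -> "LAS" -> "LA"
  "cbxpyptwwgco" -> "nmiajaehhrnz" -> "gfbtctxaakgs" -> "gfbtctxakgs" -> "GFBTCTXAKGS" -> "FBTCTXAKGS" -> "FB"
  "uxnzg" -> "fiykr" -> "ybrdk" -> "ybrdk" -> "YBRDK" -> "BRDK" -> "BR"
  "rsecmikt" -> "cdpnxtve" -> "vwigqmox" -> "vwigqmox" -> "VWIGQMOX" -> "WIGQMOX" -> "WI"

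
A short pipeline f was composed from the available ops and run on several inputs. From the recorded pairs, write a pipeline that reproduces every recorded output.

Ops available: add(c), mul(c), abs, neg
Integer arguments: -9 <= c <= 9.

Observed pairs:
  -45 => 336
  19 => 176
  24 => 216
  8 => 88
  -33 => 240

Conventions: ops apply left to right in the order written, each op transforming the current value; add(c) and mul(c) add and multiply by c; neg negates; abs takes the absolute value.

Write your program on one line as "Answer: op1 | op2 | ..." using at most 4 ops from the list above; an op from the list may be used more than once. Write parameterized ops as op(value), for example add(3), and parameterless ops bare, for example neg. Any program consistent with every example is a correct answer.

add(3) | mul(2) | mul(4) | abs

Check, running the answer program on each example:
  -45 -> -42 -> -84 -> -336 -> 336
  19 -> 22 -> 44 -> 176 -> 176
  24 -> 27 -> 54 -> 216 -> 216
  8 -> 11 -> 22 -> 88 -> 88
  -33 -> -30 -> -60 -> -240 -> 240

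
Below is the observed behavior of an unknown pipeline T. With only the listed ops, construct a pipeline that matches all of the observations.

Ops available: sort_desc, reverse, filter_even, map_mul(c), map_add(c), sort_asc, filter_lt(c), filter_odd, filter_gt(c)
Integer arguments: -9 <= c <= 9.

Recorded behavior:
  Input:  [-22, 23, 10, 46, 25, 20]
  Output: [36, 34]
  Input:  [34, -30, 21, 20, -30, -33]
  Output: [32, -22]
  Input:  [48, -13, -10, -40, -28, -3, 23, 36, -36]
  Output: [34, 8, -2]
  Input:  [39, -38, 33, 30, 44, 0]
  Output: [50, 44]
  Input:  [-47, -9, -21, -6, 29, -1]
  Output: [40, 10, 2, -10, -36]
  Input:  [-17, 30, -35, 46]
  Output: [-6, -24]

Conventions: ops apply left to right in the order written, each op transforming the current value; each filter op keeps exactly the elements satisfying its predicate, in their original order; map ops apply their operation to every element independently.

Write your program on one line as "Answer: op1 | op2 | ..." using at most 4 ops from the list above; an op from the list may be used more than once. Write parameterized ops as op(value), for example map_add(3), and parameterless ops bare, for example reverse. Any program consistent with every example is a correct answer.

map_add(7) | sort_desc | filter_even | map_add(4)

Check, running the answer program on each example:
  [-22, 23, 10, 46, 25, 20] -> [-15, 30, 17, 53, 32, 27] -> [53, 32, 30, 27, 17, -15] -> [32, 30] -> [36, 34]
  [34, -30, 21, 20, -30, -33] -> [41, -23, 28, 27, -23, -26] -> [41, 28, 27, -23, -23, -26] -> [28, -26] -> [32, -22]
  [48, -13, -10, -40, -28, -3, 23, 36, -36] -> [55, -6, -3, -33, -21, 4, 30, 43, -29] -> [55, 43, 30, 4, -3, -6, -21, -29, -33] -> [30, 4, -6] -> [34, 8, -2]
  [39, -38, 33, 30, 44, 0] -> [46, -31, 40, 37, 51, 7] -> [51, 46, 40, 37, 7, -31] -> [46, 40] -> [50, 44]
  [-47, -9, -21, -6, 29, -1] -> [-40, -2, -14, 1, 36, 6] -> [36, 6, 1, -2, -14, -40] -> [36, 6, -2, -14, -40] -> [40, 10, 2, -10, -36]
  [-17, 30, -35, 46] -> [-10, 37, -28, 53] -> [53, 37, -10, -28] -> [-10, -28] -> [-6, -24]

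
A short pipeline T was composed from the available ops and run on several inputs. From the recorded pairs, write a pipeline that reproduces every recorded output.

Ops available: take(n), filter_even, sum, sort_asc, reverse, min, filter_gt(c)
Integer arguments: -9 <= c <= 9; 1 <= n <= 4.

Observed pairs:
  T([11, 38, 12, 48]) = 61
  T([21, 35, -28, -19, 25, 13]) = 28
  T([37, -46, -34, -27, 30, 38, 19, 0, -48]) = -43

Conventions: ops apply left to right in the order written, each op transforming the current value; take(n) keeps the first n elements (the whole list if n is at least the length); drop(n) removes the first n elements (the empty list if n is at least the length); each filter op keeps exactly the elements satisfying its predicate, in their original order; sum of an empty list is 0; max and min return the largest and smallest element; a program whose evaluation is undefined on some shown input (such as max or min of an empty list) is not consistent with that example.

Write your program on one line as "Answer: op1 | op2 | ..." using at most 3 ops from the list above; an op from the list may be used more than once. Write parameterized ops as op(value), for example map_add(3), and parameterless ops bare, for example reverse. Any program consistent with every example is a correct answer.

take(3) | sort_asc | sum

Check, running the answer program on each example:
  [11, 38, 12, 48] -> [11, 38, 12] -> [11, 12, 38] -> 61
  [21, 35, -28, -19, 25, 13] -> [21, 35, -28] -> [-28, 21, 35] -> 28
  [37, -46, -34, -27, 30, 38, 19, 0, -48] -> [37, -46, -34] -> [-46, -34, 37] -> -43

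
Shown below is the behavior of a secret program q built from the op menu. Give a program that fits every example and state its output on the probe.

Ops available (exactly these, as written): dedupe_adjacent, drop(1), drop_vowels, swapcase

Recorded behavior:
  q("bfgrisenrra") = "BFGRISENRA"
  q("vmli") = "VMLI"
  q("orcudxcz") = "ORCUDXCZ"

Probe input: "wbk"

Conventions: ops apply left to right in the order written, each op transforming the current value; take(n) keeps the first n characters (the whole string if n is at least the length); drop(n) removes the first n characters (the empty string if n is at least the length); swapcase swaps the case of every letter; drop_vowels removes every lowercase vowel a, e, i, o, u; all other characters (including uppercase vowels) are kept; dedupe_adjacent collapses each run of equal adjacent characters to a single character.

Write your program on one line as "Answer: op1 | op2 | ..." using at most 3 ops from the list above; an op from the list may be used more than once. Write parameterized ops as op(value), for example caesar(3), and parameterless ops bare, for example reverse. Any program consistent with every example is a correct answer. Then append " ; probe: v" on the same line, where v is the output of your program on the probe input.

dedupe_adjacent | swapcase ; probe: "WBK"

Check, running the answer program on each example:
  "bfgrisenrra" -> "bfgrisenra" -> "BFGRISENRA"
  "vmli" -> "vmli" -> "VMLI"
  "orcudxcz" -> "orcudxcz" -> "ORCUDXCZ"
  probe: "wbk" -> "wbk" -> "WBK"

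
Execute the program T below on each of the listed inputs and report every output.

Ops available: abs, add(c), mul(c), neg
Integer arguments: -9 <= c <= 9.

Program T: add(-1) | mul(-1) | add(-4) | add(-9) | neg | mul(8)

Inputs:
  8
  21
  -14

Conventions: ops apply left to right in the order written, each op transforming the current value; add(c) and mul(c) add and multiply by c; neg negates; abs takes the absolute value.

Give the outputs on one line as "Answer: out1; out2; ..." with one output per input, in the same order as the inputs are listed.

160; 264; -16

Execution, op by op:
  8 -> 7 -> -7 -> -11 -> -20 -> 20 -> 160
  21 -> 20 -> -20 -> -24 -> -33 -> 33 -> 264
  -14 -> -15 -> 15 -> 11 -> 2 -> -2 -> -16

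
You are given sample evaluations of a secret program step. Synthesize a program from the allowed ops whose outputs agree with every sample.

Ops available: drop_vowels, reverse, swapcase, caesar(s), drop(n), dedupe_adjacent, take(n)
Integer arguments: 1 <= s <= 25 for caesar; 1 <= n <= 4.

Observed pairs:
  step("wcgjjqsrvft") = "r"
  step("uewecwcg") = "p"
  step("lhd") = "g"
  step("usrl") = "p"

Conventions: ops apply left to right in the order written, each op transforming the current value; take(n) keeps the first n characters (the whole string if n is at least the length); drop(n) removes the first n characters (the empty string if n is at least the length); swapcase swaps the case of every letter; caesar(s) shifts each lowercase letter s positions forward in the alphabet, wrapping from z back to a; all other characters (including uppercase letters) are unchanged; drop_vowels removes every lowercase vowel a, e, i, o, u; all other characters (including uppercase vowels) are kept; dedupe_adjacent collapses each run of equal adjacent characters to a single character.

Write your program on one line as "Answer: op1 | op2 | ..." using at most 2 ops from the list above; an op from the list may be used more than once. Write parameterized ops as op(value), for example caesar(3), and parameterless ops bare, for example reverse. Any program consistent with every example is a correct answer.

take(1) | caesar(21)

Check, running the answer program on each example:
  "wcgjjqsrvft" -> "w" -> "r"
  "uewecwcg" -> "u" -> "p"
  "lhd" -> "l" -> "g"
  "usrl" -> "u" -> "p"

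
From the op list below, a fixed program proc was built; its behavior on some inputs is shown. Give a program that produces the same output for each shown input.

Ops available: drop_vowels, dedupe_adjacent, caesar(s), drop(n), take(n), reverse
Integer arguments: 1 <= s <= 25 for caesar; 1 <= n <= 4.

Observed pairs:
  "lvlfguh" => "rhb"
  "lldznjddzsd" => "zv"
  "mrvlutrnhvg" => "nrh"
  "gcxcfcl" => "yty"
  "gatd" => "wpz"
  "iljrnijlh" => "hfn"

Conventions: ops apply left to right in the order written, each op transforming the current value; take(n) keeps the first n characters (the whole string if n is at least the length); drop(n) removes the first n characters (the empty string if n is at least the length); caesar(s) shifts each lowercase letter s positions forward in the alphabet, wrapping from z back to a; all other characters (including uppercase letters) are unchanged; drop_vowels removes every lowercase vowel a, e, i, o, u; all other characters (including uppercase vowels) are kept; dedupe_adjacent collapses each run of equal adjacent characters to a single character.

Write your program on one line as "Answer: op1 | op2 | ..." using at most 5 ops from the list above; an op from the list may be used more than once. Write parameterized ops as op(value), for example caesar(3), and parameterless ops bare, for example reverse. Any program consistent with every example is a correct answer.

take(4) | dedupe_adjacent | caesar(22) | drop(1)

Check, running the answer program on each example:
  "lvlfguh" -> "lvlf" -> "lvlf" -> "hrhb" -> "rhb"
  "lldznjddzsd" -> "lldz" -> "ldz" -> "hzv" -> "zv"
  "mrvlutrnhvg" -> "mrvl" -> "mrvl" -> "inrh" -> "nrh"
  "gcxcfcl" -> "gcxc" -> "gcxc" -> "cyty" -> "yty"
  "gatd" -> "gatd" -> "gatd" -> "cwpz" -> "wpz"
  "iljrnijlh" -> "iljr" -> "iljr" -> "ehfn" -> "hfn"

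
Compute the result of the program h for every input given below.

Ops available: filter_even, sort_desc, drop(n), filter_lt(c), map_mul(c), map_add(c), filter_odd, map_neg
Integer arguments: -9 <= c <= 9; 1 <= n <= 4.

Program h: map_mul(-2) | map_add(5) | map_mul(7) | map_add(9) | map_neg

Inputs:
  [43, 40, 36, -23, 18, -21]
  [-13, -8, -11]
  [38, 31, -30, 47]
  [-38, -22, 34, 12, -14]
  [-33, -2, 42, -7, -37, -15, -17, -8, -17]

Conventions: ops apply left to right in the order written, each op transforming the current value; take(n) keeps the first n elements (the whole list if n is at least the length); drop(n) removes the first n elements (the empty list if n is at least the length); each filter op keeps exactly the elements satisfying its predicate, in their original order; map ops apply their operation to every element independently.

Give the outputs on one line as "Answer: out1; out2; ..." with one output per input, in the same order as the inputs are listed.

[558, 516, 460, -366, 208, -338]; [-226, -156, -198]; [488, 390, -464, 614]; [-576, -352, 432, 124, -240]; [-506, -72, 544, -142, -562, -254, -282, -156, -282]

Execution, op by op:
  [43, 40, 36, -23, 18, -21] -> [-86, -80, -72, 46, -36, 42] -> [-81, -75, -67, 51, -31, 47] -> [-567, -525, -469, 357, -217, 329] -> [-558, -516, -460, 366, -208, 338] -> [558, 516, 460, -366, 208, -338]
  [-13, -8, -11] -> [26, 16, 22] -> [31, 21, 27] -> [217, 147, 189] -> [226, 156, 198] -> [-226, -156, -198]
  [38, 31, -30, 47] -> [-76, -62, 60, -94] -> [-71, -57, 65, -89] -> [-497, -399, 455, -623] -> [-488, -390, 464, -614] -> [488, 390, -464, 614]
  [-38, -22, 34, 12, -14] -> [76, 44, -68, -24, 28] -> [81, 49, -63, -19, 33] -> [567, 343, -441, -133, 231] -> [576, 352, -432, -124, 240] -> [-576, -352, 432, 124, -240]
  [-33, -2, 42, -7, -37, -15, -17, -8, -17] -> [66, 4, -84, 14, 74, 30, 34, 16, 34] -> [71, 9, -79, 19, 79, 35, 39, 21, 39] -> [497, 63, -553, 133, 553, 245, 273, 147, 273] -> [506, 72, -544, 142, 562, 254, 282, 156, 282] -> [-506, -72, 544, -142, -562, -254, -282, -156, -282]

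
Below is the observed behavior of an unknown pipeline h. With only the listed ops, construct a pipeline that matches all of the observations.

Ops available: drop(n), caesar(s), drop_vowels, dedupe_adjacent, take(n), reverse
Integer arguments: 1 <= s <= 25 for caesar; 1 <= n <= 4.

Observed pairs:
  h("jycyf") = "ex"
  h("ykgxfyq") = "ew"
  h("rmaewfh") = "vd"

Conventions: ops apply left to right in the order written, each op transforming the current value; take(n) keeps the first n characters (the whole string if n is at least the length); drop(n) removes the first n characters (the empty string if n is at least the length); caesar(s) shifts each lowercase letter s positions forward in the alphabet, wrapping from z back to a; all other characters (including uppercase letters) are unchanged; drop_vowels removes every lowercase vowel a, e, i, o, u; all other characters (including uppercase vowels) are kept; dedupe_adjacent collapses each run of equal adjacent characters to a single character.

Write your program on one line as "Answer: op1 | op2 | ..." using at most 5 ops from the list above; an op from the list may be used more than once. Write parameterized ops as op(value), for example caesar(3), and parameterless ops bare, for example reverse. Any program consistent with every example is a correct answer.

drop(3) | take(2) | caesar(9) | reverse | caesar(16)

Check, running the answer program on each example:
  "jycyf" -> "yf" -> "yf" -> "ho" -> "oh" -> "ex"
  "ykgxfyq" -> "xfyq" -> "xf" -> "go" -> "og" -> "ew"
  "rmaewfh" -> "ewfh" -> "ew" -> "nf" -> "fn" -> "vd"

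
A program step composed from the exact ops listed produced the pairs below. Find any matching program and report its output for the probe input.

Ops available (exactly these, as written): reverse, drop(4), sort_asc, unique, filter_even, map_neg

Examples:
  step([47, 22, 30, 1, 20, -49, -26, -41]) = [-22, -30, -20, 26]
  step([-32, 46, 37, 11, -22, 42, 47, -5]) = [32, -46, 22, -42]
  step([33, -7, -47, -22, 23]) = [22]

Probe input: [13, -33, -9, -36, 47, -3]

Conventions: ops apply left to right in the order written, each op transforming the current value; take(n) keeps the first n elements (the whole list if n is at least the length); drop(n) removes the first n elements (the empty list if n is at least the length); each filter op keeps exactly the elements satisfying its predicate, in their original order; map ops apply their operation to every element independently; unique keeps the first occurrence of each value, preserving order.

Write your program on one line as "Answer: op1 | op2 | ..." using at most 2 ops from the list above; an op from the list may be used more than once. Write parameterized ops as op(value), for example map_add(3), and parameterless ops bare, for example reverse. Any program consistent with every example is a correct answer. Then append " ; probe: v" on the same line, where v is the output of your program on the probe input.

map_neg | filter_even ; probe: [36]

Check, running the answer program on each example:
  [47, 22, 30, 1, 20, -49, -26, -41] -> [-47, -22, -30, -1, -20, 49, 26, 41] -> [-22, -30, -20, 26]
  [-32, 46, 37, 11, -22, 42, 47, -5] -> [32, -46, -37, -11, 22, -42, -47, 5] -> [32, -46, 22, -42]
  [33, -7, -47, -22, 23] -> [-33, 7, 47, 22, -23] -> [22]
  probe: [13, -33, -9, -36, 47, -3] -> [-13, 33, 9, 36, -47, 3] -> [36]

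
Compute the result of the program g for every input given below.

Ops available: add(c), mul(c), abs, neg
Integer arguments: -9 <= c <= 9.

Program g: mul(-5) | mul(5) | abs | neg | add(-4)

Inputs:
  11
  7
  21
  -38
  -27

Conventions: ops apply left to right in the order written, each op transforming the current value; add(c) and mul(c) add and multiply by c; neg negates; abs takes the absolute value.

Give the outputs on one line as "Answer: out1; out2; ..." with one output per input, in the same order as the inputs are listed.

Execution, op by op:
  11 -> -55 -> -275 -> 275 -> -275 -> -279
  7 -> -35 -> -175 -> 175 -> -175 -> -179
  21 -> -105 -> -525 -> 525 -> -525 -> -529
  -38 -> 190 -> 950 -> 950 -> -950 -> -954
  -27 -> 135 -> 675 -> 675 -> -675 -> -679

-279; -179; -529; -954; -679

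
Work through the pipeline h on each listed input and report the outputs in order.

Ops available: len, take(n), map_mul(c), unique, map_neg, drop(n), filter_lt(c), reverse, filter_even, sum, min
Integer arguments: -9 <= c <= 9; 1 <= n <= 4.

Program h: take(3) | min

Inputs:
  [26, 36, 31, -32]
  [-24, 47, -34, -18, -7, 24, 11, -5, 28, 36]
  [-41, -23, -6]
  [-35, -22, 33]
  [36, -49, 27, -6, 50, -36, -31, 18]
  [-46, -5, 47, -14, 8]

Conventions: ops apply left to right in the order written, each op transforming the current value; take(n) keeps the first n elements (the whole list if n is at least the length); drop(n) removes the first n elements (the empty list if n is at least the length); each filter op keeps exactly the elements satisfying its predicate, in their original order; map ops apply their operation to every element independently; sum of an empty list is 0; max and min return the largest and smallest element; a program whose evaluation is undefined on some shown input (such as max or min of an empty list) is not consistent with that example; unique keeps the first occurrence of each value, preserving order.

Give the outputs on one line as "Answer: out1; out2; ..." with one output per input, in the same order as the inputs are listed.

26; -34; -41; -35; -49; -46

Execution, op by op:
  [26, 36, 31, -32] -> [26, 36, 31] -> 26
  [-24, 47, -34, -18, -7, 24, 11, -5, 28, 36] -> [-24, 47, -34] -> -34
  [-41, -23, -6] -> [-41, -23, -6] -> -41
  [-35, -22, 33] -> [-35, -22, 33] -> -35
  [36, -49, 27, -6, 50, -36, -31, 18] -> [36, -49, 27] -> -49
  [-46, -5, 47, -14, 8] -> [-46, -5, 47] -> -46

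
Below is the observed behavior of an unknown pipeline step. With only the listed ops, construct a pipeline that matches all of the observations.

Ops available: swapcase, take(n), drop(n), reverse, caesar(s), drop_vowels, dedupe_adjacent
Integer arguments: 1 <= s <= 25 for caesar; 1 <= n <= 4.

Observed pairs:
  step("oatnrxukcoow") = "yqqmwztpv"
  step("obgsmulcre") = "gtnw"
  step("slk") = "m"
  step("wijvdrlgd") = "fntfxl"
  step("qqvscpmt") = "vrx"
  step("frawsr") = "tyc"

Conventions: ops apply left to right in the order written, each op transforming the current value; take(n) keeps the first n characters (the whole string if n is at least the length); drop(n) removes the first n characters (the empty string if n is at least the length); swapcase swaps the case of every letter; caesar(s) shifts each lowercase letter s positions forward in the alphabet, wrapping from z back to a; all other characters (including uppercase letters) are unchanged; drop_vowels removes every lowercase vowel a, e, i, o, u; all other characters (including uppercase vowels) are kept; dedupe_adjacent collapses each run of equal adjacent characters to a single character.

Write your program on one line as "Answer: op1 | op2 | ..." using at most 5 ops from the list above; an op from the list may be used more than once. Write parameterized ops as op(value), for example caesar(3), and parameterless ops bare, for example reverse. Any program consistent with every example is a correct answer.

caesar(2) | drop(2) | drop_vowels | reverse

Check, running the answer program on each example:
  "oatnrxukcoow" -> "qcvptzwmeqqy" -> "vptzwmeqqy" -> "vptzwmqqy" -> "yqqmwztpv"
  "obgsmulcre" -> "qdiuownetg" -> "iuownetg" -> "wntg" -> "gtnw"
  "slk" -> "unm" -> "m" -> "m" -> "m"
  "wijvdrlgd" -> "yklxftnif" -> "lxftnif" -> "lxftnf" -> "fntfxl"
  "qqvscpmt" -> "ssxuerov" -> "xuerov" -> "xrv" -> "vrx"
  "frawsr" -> "htcyut" -> "cyut" -> "cyt" -> "tyc"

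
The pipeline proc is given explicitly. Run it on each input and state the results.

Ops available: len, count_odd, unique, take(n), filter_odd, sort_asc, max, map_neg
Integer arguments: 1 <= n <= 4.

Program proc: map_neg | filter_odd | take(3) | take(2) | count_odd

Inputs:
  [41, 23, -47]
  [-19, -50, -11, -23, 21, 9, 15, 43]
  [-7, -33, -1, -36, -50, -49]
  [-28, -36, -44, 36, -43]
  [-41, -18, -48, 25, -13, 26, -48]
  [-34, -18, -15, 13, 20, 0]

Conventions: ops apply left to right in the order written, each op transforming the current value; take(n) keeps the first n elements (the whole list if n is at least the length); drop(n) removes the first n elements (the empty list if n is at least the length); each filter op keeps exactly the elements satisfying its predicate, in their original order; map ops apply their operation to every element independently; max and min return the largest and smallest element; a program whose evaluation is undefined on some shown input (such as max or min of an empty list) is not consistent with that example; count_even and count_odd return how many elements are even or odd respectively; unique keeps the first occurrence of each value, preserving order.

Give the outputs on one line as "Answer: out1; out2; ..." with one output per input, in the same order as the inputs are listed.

2; 2; 2; 1; 2; 2

Execution, op by op:
  [41, 23, -47] -> [-41, -23, 47] -> [-41, -23, 47] -> [-41, -23, 47] -> [-41, -23] -> 2
  [-19, -50, -11, -23, 21, 9, 15, 43] -> [19, 50, 11, 23, -21, -9, -15, -43] -> [19, 11, 23, -21, -9, -15, -43] -> [19, 11, 23] -> [19, 11] -> 2
  [-7, -33, -1, -36, -50, -49] -> [7, 33, 1, 36, 50, 49] -> [7, 33, 1, 49] -> [7, 33, 1] -> [7, 33] -> 2
  [-28, -36, -44, 36, -43] -> [28, 36, 44, -36, 43] -> [43] -> [43] -> [43] -> 1
  [-41, -18, -48, 25, -13, 26, -48] -> [41, 18, 48, -25, 13, -26, 48] -> [41, -25, 13] -> [41, -25, 13] -> [41, -25] -> 2
  [-34, -18, -15, 13, 20, 0] -> [34, 18, 15, -13, -20, 0] -> [15, -13] -> [15, -13] -> [15, -13] -> 2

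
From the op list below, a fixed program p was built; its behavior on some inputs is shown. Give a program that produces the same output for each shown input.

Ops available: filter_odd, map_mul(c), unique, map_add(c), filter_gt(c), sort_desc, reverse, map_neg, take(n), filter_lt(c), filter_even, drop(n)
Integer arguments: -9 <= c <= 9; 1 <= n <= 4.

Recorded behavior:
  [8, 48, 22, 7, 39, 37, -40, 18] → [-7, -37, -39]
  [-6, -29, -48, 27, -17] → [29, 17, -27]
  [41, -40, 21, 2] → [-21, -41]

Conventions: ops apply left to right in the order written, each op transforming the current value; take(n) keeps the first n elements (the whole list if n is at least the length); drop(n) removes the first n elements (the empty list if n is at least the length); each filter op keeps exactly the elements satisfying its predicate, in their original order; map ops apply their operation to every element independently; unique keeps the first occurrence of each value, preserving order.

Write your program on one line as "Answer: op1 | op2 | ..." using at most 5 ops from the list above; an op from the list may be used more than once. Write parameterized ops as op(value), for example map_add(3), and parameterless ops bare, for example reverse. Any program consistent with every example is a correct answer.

sort_desc | map_mul(-1) | filter_odd | sort_desc

Check, running the answer program on each example:
  [8, 48, 22, 7, 39, 37, -40, 18] -> [48, 39, 37, 22, 18, 8, 7, -40] -> [-48, -39, -37, -22, -18, -8, -7, 40] -> [-39, -37, -7] -> [-7, -37, -39]
  [-6, -29, -48, 27, -17] -> [27, -6, -17, -29, -48] -> [-27, 6, 17, 29, 48] -> [-27, 17, 29] -> [29, 17, -27]
  [41, -40, 21, 2] -> [41, 21, 2, -40] -> [-41, -21, -2, 40] -> [-41, -21] -> [-21, -41]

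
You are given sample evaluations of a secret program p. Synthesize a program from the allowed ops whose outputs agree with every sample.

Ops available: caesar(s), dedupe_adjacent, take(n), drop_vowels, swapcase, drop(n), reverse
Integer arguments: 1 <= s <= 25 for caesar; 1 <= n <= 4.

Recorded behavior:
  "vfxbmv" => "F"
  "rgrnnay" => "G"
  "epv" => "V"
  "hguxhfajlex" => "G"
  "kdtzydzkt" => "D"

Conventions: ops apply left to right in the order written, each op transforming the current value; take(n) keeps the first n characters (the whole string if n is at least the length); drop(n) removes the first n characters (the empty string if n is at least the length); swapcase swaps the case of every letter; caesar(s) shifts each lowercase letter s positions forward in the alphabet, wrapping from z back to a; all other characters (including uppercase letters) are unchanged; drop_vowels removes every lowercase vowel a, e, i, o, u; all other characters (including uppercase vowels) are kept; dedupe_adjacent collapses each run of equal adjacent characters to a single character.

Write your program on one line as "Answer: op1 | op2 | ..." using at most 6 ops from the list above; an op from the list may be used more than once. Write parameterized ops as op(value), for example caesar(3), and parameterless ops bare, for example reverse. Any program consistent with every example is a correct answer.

drop_vowels | drop(1) | take(4) | take(1) | swapcase

Check, running the answer program on each example:
  "vfxbmv" -> "vfxbmv" -> "fxbmv" -> "fxbm" -> "f" -> "F"
  "rgrnnay" -> "rgrnny" -> "grnny" -> "grnn" -> "g" -> "G"
  "epv" -> "pv" -> "v" -> "v" -> "v" -> "V"
  "hguxhfajlex" -> "hgxhfjlx" -> "gxhfjlx" -> "gxhf" -> "g" -> "G"
  "kdtzydzkt" -> "kdtzydzkt" -> "dtzydzkt" -> "dtzy" -> "d" -> "D"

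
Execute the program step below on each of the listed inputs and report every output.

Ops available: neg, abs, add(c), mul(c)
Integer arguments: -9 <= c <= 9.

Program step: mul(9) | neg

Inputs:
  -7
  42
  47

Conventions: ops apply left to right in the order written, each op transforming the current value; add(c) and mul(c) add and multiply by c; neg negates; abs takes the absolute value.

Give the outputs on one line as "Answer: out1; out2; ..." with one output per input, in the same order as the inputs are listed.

Execution, op by op:
  -7 -> -63 -> 63
  42 -> 378 -> -378
  47 -> 423 -> -423

63; -378; -423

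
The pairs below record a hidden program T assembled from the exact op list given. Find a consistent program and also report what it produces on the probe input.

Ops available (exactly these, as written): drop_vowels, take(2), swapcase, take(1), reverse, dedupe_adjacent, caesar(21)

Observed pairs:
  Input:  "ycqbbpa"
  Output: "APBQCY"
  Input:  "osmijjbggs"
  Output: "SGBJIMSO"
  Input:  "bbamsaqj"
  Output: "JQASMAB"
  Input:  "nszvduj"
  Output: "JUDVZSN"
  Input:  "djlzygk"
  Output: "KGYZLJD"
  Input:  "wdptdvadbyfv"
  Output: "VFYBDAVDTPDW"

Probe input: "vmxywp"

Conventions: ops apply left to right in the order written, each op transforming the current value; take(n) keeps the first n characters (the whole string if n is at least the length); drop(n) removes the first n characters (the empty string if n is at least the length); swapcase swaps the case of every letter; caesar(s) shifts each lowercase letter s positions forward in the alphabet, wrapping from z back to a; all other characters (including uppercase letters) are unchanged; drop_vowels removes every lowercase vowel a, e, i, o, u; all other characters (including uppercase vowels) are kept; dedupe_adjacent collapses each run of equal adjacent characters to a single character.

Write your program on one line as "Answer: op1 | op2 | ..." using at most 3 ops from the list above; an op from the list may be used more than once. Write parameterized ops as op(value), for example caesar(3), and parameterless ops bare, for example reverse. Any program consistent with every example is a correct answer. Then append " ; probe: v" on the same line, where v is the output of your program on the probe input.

dedupe_adjacent | swapcase | reverse ; probe: "PWYXMV"

Check, running the answer program on each example:
  "ycqbbpa" -> "ycqbpa" -> "YCQBPA" -> "APBQCY"
  "osmijjbggs" -> "osmijbgs" -> "OSMIJBGS" -> "SGBJIMSO"
  "bbamsaqj" -> "bamsaqj" -> "BAMSAQJ" -> "JQASMAB"
  "nszvduj" -> "nszvduj" -> "NSZVDUJ" -> "JUDVZSN"
  "djlzygk" -> "djlzygk" -> "DJLZYGK" -> "KGYZLJD"
  "wdptdvadbyfv" -> "wdptdvadbyfv" -> "WDPTDVADBYFV" -> "VFYBDAVDTPDW"
  probe: "vmxywp" -> "vmxywp" -> "VMXYWP" -> "PWYXMV"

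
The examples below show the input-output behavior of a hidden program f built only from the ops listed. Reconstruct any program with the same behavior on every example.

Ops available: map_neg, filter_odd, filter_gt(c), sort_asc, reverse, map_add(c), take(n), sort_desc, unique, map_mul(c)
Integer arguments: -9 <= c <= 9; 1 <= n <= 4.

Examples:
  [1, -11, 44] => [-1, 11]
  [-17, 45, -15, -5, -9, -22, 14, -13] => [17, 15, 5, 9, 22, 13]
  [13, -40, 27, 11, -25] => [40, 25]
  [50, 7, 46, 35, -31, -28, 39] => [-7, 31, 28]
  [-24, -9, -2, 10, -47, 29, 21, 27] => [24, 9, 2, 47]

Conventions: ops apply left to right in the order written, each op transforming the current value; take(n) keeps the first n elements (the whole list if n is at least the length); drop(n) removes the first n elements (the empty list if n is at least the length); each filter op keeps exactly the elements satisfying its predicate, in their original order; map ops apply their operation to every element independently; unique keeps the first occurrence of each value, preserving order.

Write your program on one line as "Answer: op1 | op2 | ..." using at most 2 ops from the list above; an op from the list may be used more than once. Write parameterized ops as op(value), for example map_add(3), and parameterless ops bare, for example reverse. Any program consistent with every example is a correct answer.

map_neg | filter_gt(-8)

Check, running the answer program on each example:
  [1, -11, 44] -> [-1, 11, -44] -> [-1, 11]
  [-17, 45, -15, -5, -9, -22, 14, -13] -> [17, -45, 15, 5, 9, 22, -14, 13] -> [17, 15, 5, 9, 22, 13]
  [13, -40, 27, 11, -25] -> [-13, 40, -27, -11, 25] -> [40, 25]
  [50, 7, 46, 35, -31, -28, 39] -> [-50, -7, -46, -35, 31, 28, -39] -> [-7, 31, 28]
  [-24, -9, -2, 10, -47, 29, 21, 27] -> [24, 9, 2, -10, 47, -29, -21, -27] -> [24, 9, 2, 47]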